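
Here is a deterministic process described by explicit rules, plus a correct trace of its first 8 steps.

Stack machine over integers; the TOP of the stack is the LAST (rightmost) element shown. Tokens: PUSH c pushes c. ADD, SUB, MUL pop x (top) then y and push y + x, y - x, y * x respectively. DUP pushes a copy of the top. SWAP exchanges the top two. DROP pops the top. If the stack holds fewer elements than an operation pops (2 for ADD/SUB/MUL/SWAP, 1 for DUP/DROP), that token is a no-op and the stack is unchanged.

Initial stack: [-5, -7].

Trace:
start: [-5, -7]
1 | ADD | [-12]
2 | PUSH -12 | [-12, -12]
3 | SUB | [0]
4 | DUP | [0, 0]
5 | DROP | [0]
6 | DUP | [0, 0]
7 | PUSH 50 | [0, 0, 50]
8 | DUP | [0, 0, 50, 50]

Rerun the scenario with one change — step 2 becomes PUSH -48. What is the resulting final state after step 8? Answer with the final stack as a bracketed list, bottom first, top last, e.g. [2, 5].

[36, 36, 50, 50]

(re-executing from step 2 with the substitution; state before step 2: [-12])
2 | PUSH -48 | [-12, -48]
3 | SUB | [36]
4 | DUP | [36, 36]
5 | DROP | [36]
6 | DUP | [36, 36]
7 | PUSH 50 | [36, 36, 50]
8 | DUP | [36, 36, 50, 50]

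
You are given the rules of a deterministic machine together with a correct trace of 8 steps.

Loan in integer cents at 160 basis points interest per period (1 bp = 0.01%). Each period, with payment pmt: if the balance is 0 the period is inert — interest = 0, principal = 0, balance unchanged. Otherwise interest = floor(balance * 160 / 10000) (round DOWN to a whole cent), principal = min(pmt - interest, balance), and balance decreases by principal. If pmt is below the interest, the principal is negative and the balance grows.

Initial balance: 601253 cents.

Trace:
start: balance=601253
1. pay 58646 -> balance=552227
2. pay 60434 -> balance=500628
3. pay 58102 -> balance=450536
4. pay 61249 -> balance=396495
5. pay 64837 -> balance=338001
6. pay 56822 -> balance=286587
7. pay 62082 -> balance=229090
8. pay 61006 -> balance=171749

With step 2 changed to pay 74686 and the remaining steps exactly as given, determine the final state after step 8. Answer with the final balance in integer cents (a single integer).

156072

(re-executing from step 2 with the substitution; state before step 2: balance=552227)
2. pay 74686 -> balance=486376
3. pay 58102 -> balance=436056
4. pay 61249 -> balance=381783
5. pay 64837 -> balance=323054
6. pay 56822 -> balance=271400
7. pay 62082 -> balance=213660
8. pay 61006 -> balance=156072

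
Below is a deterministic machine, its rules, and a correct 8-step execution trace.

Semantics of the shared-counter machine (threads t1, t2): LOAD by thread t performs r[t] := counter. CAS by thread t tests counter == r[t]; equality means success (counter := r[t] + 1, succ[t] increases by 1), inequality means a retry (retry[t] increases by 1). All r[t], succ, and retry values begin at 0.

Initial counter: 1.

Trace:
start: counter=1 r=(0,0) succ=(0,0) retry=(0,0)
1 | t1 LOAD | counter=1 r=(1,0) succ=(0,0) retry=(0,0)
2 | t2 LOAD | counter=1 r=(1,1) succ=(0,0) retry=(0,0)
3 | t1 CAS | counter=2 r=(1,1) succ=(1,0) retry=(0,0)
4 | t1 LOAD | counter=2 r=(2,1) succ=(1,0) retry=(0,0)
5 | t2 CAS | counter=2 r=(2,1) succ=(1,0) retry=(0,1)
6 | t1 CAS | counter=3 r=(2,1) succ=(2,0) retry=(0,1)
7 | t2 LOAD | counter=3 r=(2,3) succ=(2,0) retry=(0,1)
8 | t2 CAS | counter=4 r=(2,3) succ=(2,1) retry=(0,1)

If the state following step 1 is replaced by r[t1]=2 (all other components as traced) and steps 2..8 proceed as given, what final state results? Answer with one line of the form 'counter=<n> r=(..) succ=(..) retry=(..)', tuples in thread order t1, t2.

state after step 1 := counter=1 r=(2,0) succ=(0,0) retry=(0,0)
2 | t2 LOAD | counter=1 r=(2,1) succ=(0,0) retry=(0,0)
3 | t1 CAS | counter=1 r=(2,1) succ=(0,0) retry=(1,0)
4 | t1 LOAD | counter=1 r=(1,1) succ=(0,0) retry=(1,0)
5 | t2 CAS | counter=2 r=(1,1) succ=(0,1) retry=(1,0)
6 | t1 CAS | counter=2 r=(1,1) succ=(0,1) retry=(2,0)
7 | t2 LOAD | counter=2 r=(1,2) succ=(0,1) retry=(2,0)
8 | t2 CAS | counter=3 r=(1,2) succ=(0,2) retry=(2,0)

counter=3 r=(1,2) succ=(0,2) retry=(2,0)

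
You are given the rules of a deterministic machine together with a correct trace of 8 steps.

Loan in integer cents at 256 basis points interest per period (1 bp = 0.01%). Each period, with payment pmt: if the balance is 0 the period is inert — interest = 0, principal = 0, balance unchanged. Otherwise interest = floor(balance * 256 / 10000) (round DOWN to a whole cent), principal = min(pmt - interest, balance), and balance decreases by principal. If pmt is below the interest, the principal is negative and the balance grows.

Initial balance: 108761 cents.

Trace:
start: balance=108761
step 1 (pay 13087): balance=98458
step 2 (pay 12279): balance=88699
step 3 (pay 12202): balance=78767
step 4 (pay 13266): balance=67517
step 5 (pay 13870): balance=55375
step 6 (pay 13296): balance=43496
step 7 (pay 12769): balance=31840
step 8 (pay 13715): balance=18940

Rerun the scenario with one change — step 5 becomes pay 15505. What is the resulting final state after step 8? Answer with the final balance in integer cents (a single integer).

(re-executing from step 5 with the substitution; state before step 5: balance=67517)
step 5 (pay 15505): balance=53740
step 6 (pay 13296): balance=41819
step 7 (pay 12769): balance=30120
step 8 (pay 13715): balance=17176

17176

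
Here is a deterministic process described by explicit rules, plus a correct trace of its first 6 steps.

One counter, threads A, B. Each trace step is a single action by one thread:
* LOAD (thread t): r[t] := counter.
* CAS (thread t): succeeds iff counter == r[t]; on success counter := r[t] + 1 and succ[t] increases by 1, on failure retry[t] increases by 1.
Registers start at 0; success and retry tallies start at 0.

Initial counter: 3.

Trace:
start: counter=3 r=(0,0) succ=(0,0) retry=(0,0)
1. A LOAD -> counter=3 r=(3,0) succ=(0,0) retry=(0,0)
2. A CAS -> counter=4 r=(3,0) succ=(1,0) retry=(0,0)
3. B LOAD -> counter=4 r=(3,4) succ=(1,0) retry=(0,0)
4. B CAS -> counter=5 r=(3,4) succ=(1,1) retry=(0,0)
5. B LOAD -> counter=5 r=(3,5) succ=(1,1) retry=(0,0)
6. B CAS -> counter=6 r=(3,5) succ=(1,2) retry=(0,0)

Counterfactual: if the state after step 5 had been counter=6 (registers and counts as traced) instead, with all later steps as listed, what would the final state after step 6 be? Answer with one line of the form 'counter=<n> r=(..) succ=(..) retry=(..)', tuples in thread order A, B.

counter=6 r=(3,5) succ=(1,1) retry=(0,1)

state after step 5 := counter=6 r=(3,5) succ=(1,1) retry=(0,0)
6. B CAS -> counter=6 r=(3,5) succ=(1,1) retry=(0,1)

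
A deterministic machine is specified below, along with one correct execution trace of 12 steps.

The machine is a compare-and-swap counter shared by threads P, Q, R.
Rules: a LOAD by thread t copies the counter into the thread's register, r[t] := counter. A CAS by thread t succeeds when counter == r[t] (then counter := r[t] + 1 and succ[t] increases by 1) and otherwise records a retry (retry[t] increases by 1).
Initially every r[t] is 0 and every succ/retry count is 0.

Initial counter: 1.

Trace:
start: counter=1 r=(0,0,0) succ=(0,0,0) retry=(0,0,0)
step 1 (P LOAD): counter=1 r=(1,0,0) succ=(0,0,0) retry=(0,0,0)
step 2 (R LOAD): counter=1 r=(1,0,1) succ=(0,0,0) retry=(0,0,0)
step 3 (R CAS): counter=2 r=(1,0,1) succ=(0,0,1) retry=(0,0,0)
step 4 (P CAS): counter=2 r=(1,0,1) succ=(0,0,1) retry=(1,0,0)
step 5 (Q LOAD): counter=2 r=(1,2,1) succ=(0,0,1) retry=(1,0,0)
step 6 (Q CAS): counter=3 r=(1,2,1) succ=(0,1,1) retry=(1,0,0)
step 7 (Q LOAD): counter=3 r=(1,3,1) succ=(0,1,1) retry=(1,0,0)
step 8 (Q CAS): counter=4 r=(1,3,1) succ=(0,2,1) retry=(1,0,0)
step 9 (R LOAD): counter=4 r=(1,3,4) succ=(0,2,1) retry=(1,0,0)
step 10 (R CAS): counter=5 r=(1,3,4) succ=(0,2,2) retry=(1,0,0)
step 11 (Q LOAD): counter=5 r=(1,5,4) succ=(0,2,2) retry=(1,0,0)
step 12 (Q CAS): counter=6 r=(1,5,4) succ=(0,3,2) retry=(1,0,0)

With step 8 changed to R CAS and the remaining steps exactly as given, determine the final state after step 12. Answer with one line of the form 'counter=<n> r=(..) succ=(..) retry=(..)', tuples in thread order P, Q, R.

(re-executing from step 8 with the substitution; state before step 8: counter=3 r=(1,3,1) succ=(0,1,1) retry=(1,0,0))
step 8 (R CAS): counter=3 r=(1,3,1) succ=(0,1,1) retry=(1,0,1)
step 9 (R LOAD): counter=3 r=(1,3,3) succ=(0,1,1) retry=(1,0,1)
step 10 (R CAS): counter=4 r=(1,3,3) succ=(0,1,2) retry=(1,0,1)
step 11 (Q LOAD): counter=4 r=(1,4,3) succ=(0,1,2) retry=(1,0,1)
step 12 (Q CAS): counter=5 r=(1,4,3) succ=(0,2,2) retry=(1,0,1)

counter=5 r=(1,4,3) succ=(0,2,2) retry=(1,0,1)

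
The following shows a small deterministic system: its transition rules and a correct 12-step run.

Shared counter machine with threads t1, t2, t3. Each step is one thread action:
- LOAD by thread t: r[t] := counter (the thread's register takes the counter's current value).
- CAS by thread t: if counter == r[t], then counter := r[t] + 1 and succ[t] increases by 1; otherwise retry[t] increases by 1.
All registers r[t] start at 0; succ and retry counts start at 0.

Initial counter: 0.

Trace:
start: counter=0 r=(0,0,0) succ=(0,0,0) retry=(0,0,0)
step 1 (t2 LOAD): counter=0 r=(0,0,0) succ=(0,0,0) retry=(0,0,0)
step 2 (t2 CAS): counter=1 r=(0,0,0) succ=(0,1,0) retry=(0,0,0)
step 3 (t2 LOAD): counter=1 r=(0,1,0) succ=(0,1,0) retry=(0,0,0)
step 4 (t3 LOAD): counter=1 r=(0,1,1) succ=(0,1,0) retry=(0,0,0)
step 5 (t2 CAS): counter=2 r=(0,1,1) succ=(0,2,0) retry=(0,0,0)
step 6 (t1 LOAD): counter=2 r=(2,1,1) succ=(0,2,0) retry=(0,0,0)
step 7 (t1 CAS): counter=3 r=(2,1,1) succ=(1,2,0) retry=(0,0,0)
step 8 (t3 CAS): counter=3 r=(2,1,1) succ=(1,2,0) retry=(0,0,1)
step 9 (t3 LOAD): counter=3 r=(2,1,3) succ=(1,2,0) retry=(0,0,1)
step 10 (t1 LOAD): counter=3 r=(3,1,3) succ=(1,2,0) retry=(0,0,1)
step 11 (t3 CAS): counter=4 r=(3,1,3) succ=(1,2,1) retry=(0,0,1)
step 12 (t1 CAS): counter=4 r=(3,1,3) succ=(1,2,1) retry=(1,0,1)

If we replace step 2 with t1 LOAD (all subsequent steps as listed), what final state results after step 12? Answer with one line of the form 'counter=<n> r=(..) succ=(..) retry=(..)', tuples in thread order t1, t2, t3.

counter=3 r=(2,0,2) succ=(1,1,1) retry=(1,0,1)

(re-executing from step 2 with the substitution; state before step 2: counter=0 r=(0,0,0) succ=(0,0,0) retry=(0,0,0))
step 2 (t1 LOAD): counter=0 r=(0,0,0) succ=(0,0,0) retry=(0,0,0)
step 3 (t2 LOAD): counter=0 r=(0,0,0) succ=(0,0,0) retry=(0,0,0)
step 4 (t3 LOAD): counter=0 r=(0,0,0) succ=(0,0,0) retry=(0,0,0)
step 5 (t2 CAS): counter=1 r=(0,0,0) succ=(0,1,0) retry=(0,0,0)
step 6 (t1 LOAD): counter=1 r=(1,0,0) succ=(0,1,0) retry=(0,0,0)
step 7 (t1 CAS): counter=2 r=(1,0,0) succ=(1,1,0) retry=(0,0,0)
step 8 (t3 CAS): counter=2 r=(1,0,0) succ=(1,1,0) retry=(0,0,1)
step 9 (t3 LOAD): counter=2 r=(1,0,2) succ=(1,1,0) retry=(0,0,1)
step 10 (t1 LOAD): counter=2 r=(2,0,2) succ=(1,1,0) retry=(0,0,1)
step 11 (t3 CAS): counter=3 r=(2,0,2) succ=(1,1,1) retry=(0,0,1)
step 12 (t1 CAS): counter=3 r=(2,0,2) succ=(1,1,1) retry=(1,0,1)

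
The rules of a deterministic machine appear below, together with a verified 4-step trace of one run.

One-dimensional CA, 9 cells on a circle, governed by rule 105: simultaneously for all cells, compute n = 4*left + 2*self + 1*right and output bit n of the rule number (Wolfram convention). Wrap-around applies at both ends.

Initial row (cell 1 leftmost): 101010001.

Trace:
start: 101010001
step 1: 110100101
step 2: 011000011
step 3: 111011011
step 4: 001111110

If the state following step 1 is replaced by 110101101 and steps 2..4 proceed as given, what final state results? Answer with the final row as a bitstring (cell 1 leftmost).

000010101

state after step 1 := 110101101
step 2: 011011111
step 3: 111110001
step 4: 000010101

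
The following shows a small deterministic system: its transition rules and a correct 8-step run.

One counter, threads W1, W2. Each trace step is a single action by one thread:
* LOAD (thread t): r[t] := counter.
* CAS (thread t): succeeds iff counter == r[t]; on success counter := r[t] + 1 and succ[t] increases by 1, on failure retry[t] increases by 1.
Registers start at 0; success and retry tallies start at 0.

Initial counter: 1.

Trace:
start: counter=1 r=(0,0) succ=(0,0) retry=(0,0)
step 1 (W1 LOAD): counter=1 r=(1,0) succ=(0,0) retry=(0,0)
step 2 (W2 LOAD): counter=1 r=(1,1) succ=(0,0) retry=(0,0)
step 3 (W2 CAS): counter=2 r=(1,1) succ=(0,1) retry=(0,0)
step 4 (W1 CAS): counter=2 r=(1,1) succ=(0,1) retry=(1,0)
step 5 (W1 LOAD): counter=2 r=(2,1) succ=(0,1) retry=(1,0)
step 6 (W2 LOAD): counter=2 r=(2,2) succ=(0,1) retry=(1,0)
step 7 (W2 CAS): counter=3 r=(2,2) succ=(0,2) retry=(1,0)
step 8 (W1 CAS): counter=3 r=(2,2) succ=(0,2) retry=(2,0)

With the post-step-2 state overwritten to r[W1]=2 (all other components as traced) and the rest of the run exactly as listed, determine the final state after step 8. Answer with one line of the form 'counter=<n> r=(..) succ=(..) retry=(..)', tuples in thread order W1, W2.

counter=4 r=(3,3) succ=(1,2) retry=(1,0)

state after step 2 := counter=1 r=(2,1) succ=(0,0) retry=(0,0)
step 3 (W2 CAS): counter=2 r=(2,1) succ=(0,1) retry=(0,0)
step 4 (W1 CAS): counter=3 r=(2,1) succ=(1,1) retry=(0,0)
step 5 (W1 LOAD): counter=3 r=(3,1) succ=(1,1) retry=(0,0)
step 6 (W2 LOAD): counter=3 r=(3,3) succ=(1,1) retry=(0,0)
step 7 (W2 CAS): counter=4 r=(3,3) succ=(1,2) retry=(0,0)
step 8 (W1 CAS): counter=4 r=(3,3) succ=(1,2) retry=(1,0)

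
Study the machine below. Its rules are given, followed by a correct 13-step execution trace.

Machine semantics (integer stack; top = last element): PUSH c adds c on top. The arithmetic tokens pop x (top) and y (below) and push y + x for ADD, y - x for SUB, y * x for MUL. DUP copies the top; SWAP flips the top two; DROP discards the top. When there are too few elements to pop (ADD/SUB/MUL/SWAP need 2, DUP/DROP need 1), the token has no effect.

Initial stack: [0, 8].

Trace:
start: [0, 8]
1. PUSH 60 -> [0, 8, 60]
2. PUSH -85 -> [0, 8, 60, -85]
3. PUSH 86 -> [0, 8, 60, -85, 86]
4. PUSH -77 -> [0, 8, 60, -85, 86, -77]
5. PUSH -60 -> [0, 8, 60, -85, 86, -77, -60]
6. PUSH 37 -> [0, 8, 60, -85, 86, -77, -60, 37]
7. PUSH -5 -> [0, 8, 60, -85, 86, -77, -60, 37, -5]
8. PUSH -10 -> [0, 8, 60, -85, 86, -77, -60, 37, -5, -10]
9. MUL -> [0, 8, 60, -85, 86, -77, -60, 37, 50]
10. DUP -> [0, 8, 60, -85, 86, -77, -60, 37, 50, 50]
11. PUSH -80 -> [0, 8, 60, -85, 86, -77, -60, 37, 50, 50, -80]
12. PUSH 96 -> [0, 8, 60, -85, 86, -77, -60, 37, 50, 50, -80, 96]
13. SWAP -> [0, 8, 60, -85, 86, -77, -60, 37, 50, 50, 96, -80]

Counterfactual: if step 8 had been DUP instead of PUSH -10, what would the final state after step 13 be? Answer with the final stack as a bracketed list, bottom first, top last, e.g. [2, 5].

[0, 8, 60, -85, 86, -77, -60, 37, 25, 25, 96, -80]

(re-executing from step 8 with the substitution; state before step 8: [0, 8, 60, -85, 86, -77, -60, 37, -5])
8. DUP -> [0, 8, 60, -85, 86, -77, -60, 37, -5, -5]
9. MUL -> [0, 8, 60, -85, 86, -77, -60, 37, 25]
10. DUP -> [0, 8, 60, -85, 86, -77, -60, 37, 25, 25]
11. PUSH -80 -> [0, 8, 60, -85, 86, -77, -60, 37, 25, 25, -80]
12. PUSH 96 -> [0, 8, 60, -85, 86, -77, -60, 37, 25, 25, -80, 96]
13. SWAP -> [0, 8, 60, -85, 86, -77, -60, 37, 25, 25, 96, -80]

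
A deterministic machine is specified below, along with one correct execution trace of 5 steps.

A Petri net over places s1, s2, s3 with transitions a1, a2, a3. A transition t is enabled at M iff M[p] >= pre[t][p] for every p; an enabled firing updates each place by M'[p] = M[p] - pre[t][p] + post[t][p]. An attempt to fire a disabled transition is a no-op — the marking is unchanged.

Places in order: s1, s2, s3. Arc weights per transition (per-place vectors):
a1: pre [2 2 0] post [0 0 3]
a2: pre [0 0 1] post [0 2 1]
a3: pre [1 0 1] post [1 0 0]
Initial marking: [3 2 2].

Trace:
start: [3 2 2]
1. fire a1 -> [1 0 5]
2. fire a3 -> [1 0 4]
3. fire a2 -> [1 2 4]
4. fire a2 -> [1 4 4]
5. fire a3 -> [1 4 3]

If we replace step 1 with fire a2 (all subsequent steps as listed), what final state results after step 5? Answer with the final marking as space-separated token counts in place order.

(re-executing from step 1 with the substitution; state before step 1: [3 2 2])
1. fire a2 -> [3 4 2]
2. fire a3 -> [3 4 1]
3. fire a2 -> [3 6 1]
4. fire a2 -> [3 8 1]
5. fire a3 -> [3 8 0]

3 8 0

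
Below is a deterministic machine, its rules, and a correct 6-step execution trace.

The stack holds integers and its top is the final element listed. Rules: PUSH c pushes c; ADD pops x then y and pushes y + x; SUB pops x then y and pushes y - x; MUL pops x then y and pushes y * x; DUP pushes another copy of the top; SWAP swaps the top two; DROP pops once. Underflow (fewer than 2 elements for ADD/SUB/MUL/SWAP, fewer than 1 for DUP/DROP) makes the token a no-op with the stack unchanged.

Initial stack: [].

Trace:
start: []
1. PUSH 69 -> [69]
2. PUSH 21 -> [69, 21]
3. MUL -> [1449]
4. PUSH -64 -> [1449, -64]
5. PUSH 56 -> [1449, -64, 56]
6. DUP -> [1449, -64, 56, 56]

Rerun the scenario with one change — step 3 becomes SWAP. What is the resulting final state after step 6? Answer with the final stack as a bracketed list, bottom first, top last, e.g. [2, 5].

[21, 69, -64, 56, 56]

(re-executing from step 3 with the substitution; state before step 3: [69, 21])
3. SWAP -> [21, 69]
4. PUSH -64 -> [21, 69, -64]
5. PUSH 56 -> [21, 69, -64, 56]
6. DUP -> [21, 69, -64, 56, 56]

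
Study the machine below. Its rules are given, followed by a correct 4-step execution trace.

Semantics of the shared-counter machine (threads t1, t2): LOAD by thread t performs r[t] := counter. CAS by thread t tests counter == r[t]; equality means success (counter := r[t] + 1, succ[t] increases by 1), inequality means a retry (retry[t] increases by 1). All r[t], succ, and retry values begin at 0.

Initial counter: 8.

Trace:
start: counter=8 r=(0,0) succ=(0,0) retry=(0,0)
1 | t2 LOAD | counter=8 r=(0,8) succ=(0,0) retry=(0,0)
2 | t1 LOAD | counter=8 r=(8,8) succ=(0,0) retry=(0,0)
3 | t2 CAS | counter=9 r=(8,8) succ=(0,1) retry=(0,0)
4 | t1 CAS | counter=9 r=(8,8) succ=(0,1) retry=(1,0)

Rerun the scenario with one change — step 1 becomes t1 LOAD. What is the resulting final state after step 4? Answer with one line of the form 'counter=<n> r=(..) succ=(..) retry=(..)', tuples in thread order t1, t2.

(re-executing from step 1 with the substitution; state before step 1: counter=8 r=(0,0) succ=(0,0) retry=(0,0))
1 | t1 LOAD | counter=8 r=(8,0) succ=(0,0) retry=(0,0)
2 | t1 LOAD | counter=8 r=(8,0) succ=(0,0) retry=(0,0)
3 | t2 CAS | counter=8 r=(8,0) succ=(0,0) retry=(0,1)
4 | t1 CAS | counter=9 r=(8,0) succ=(1,0) retry=(0,1)

counter=9 r=(8,0) succ=(1,0) retry=(0,1)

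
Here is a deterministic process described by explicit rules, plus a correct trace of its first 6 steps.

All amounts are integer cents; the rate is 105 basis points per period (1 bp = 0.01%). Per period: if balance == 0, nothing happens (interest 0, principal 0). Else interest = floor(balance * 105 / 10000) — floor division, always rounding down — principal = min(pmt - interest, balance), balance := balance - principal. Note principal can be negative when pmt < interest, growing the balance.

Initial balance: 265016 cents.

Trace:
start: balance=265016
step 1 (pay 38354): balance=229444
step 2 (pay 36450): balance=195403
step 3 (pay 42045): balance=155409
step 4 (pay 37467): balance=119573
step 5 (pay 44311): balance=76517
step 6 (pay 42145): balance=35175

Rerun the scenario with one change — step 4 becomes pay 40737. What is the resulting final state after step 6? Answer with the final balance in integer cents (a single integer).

(re-executing from step 4 with the substitution; state before step 4: balance=155409)
step 4 (pay 40737): balance=116303
step 5 (pay 44311): balance=73213
step 6 (pay 42145): balance=31836

31836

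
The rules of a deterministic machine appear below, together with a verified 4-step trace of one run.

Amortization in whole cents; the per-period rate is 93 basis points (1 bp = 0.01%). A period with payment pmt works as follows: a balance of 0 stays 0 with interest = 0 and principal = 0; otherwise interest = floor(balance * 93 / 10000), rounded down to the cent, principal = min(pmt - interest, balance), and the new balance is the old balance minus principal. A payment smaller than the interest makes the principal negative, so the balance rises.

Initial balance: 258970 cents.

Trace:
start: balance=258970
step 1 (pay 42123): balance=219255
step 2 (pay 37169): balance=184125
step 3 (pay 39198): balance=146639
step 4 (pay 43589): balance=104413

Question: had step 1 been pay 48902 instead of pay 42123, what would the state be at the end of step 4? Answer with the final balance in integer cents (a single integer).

97443

(re-executing from step 1 with the substitution; state before step 1: balance=258970)
step 1 (pay 48902): balance=212476
step 2 (pay 37169): balance=177283
step 3 (pay 39198): balance=139733
step 4 (pay 43589): balance=97443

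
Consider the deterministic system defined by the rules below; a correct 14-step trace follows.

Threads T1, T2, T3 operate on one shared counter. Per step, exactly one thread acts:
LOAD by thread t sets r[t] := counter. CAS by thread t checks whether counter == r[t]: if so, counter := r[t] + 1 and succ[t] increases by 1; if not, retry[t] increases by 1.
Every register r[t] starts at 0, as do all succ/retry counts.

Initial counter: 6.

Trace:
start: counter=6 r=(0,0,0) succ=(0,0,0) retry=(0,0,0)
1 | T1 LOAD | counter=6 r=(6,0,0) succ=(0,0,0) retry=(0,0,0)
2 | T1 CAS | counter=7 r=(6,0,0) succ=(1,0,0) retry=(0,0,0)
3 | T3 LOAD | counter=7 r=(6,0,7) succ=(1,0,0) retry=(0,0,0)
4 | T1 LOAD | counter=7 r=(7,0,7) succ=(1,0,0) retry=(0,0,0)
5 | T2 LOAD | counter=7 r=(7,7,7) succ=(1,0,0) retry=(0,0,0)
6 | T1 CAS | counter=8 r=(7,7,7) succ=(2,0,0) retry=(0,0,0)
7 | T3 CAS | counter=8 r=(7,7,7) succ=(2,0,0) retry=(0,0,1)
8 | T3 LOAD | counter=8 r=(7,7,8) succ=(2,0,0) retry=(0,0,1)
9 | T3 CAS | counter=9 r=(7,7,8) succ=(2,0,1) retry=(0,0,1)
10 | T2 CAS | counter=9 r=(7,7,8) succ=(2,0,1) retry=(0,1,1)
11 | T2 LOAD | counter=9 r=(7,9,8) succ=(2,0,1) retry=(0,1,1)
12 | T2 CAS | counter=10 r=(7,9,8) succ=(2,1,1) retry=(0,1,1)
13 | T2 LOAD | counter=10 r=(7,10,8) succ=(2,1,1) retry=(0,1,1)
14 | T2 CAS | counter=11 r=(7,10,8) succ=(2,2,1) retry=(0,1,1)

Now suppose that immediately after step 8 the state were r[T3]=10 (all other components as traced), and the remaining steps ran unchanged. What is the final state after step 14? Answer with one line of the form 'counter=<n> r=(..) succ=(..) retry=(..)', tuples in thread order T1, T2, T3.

state after step 8 := counter=8 r=(7,7,10) succ=(2,0,0) retry=(0,0,1)
9 | T3 CAS | counter=8 r=(7,7,10) succ=(2,0,0) retry=(0,0,2)
10 | T2 CAS | counter=8 r=(7,7,10) succ=(2,0,0) retry=(0,1,2)
11 | T2 LOAD | counter=8 r=(7,8,10) succ=(2,0,0) retry=(0,1,2)
12 | T2 CAS | counter=9 r=(7,8,10) succ=(2,1,0) retry=(0,1,2)
13 | T2 LOAD | counter=9 r=(7,9,10) succ=(2,1,0) retry=(0,1,2)
14 | T2 CAS | counter=10 r=(7,9,10) succ=(2,2,0) retry=(0,1,2)

counter=10 r=(7,9,10) succ=(2,2,0) retry=(0,1,2)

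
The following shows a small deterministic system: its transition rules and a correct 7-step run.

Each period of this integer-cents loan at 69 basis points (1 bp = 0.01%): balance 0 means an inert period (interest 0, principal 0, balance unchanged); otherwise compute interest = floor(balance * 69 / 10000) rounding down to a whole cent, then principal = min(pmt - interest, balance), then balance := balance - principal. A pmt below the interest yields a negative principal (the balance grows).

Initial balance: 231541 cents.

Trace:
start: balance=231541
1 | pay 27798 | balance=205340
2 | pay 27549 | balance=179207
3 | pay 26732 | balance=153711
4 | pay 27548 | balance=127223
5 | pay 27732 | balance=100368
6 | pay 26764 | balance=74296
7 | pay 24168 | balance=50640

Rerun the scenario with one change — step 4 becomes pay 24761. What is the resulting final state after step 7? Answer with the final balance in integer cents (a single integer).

53486

(re-executing from step 4 with the substitution; state before step 4: balance=153711)
4 | pay 24761 | balance=130010
5 | pay 27732 | balance=103175
6 | pay 26764 | balance=77122
7 | pay 24168 | balance=53486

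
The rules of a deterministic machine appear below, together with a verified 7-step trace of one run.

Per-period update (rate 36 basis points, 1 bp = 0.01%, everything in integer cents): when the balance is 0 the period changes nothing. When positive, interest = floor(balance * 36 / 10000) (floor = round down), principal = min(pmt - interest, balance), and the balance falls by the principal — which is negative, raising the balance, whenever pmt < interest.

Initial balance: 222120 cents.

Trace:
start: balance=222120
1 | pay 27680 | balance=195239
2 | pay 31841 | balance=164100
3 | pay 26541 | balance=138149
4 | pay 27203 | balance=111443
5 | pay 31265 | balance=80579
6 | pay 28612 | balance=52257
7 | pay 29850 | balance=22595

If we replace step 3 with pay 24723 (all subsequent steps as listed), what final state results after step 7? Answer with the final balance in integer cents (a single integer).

24437

(re-executing from step 3 with the substitution; state before step 3: balance=164100)
3 | pay 24723 | balance=139967
4 | pay 27203 | balance=113267
5 | pay 31265 | balance=82409
6 | pay 28612 | balance=54093
7 | pay 29850 | balance=24437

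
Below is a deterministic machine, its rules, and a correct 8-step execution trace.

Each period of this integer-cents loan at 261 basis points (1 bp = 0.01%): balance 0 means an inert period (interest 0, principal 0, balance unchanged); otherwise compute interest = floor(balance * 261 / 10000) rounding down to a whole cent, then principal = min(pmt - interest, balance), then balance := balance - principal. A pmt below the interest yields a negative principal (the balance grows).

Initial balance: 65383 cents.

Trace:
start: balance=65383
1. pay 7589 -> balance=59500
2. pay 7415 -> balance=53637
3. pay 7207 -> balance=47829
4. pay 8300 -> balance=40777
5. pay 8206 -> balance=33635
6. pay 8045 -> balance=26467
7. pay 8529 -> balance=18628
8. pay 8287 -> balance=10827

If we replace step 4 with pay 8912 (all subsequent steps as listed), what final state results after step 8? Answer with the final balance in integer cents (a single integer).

10148

(re-executing from step 4 with the substitution; state before step 4: balance=47829)
4. pay 8912 -> balance=40165
5. pay 8206 -> balance=33007
6. pay 8045 -> balance=25823
7. pay 8529 -> balance=17967
8. pay 8287 -> balance=10148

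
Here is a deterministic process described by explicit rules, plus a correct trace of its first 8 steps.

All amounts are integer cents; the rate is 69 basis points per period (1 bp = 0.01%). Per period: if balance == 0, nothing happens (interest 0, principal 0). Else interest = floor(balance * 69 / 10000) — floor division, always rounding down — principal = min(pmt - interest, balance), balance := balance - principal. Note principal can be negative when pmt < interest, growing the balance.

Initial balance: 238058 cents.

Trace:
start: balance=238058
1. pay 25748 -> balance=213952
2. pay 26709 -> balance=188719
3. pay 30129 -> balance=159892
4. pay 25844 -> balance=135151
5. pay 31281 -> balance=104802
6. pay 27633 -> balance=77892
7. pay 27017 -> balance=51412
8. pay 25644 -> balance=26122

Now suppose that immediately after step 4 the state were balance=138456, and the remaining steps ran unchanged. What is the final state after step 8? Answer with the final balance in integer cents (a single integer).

state after step 4 := balance=138456
5. pay 31281 -> balance=108130
6. pay 27633 -> balance=81243
7. pay 27017 -> balance=54786
8. pay 25644 -> balance=29520

29520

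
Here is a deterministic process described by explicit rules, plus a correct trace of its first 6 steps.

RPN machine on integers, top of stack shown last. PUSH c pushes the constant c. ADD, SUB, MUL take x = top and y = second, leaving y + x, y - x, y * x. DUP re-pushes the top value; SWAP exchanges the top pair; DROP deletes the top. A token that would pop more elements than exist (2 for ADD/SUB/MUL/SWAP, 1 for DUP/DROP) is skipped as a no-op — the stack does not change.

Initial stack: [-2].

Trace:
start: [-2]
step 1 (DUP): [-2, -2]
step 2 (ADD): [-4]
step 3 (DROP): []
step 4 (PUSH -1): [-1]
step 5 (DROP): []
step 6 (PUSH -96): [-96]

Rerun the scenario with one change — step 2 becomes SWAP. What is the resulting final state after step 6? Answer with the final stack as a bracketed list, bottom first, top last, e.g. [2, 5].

(re-executing from step 2 with the substitution; state before step 2: [-2, -2])
step 2 (SWAP): [-2, -2]
step 3 (DROP): [-2]
step 4 (PUSH -1): [-2, -1]
step 5 (DROP): [-2]
step 6 (PUSH -96): [-2, -96]

[-2, -96]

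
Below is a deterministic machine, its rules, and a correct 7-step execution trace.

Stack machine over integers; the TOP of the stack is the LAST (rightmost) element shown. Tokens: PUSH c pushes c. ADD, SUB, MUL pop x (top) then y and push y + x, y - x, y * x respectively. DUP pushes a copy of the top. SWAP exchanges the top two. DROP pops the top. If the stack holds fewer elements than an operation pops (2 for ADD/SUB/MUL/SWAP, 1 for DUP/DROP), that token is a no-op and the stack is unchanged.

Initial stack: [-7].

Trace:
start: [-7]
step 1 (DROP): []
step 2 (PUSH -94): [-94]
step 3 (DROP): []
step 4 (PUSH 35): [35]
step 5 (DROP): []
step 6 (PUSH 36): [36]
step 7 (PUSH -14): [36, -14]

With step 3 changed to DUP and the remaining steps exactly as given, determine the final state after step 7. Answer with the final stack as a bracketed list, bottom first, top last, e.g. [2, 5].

[-94, -94, 36, -14]

(re-executing from step 3 with the substitution; state before step 3: [-94])
step 3 (DUP): [-94, -94]
step 4 (PUSH 35): [-94, -94, 35]
step 5 (DROP): [-94, -94]
step 6 (PUSH 36): [-94, -94, 36]
step 7 (PUSH -14): [-94, -94, 36, -14]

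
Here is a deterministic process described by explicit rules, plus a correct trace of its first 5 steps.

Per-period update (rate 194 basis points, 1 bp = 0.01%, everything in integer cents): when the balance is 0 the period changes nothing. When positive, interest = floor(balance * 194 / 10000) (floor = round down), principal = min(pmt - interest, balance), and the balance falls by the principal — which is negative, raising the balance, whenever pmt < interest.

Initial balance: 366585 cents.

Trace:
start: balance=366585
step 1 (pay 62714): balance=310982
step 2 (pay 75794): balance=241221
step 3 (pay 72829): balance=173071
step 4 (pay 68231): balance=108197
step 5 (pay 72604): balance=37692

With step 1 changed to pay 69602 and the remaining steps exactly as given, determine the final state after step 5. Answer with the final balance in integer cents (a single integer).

(re-executing from step 1 with the substitution; state before step 1: balance=366585)
step 1 (pay 69602): balance=304094
step 2 (pay 75794): balance=234199
step 3 (pay 72829): balance=165913
step 4 (pay 68231): balance=100900
step 5 (pay 72604): balance=30253

30253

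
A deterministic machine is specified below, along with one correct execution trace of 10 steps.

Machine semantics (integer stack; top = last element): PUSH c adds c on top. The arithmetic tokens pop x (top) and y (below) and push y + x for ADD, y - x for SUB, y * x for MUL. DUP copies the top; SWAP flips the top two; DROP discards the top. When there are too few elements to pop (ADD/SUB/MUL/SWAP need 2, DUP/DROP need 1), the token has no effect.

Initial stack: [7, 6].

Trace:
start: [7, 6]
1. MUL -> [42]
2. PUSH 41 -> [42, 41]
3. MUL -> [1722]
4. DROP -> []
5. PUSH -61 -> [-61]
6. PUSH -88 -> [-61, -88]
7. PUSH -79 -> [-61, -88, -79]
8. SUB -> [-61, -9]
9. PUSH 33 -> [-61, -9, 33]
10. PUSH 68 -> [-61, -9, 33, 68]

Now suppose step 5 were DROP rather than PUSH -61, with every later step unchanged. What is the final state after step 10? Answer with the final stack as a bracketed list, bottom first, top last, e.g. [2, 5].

[-9, 33, 68]

(re-executing from step 5 with the substitution; state before step 5: [])
5. DROP -> []
6. PUSH -88 -> [-88]
7. PUSH -79 -> [-88, -79]
8. SUB -> [-9]
9. PUSH 33 -> [-9, 33]
10. PUSH 68 -> [-9, 33, 68]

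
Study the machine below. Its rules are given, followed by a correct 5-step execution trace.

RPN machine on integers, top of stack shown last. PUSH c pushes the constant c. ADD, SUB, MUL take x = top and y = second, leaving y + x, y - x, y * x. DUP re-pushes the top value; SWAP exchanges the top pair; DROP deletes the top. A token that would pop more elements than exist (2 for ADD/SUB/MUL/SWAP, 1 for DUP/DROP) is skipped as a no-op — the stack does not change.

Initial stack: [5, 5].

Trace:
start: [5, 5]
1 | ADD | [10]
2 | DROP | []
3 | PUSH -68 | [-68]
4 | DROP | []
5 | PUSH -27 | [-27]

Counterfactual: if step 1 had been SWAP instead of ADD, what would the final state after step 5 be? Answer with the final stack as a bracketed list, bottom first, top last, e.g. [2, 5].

(re-executing from step 1 with the substitution; state before step 1: [5, 5])
1 | SWAP | [5, 5]
2 | DROP | [5]
3 | PUSH -68 | [5, -68]
4 | DROP | [5]
5 | PUSH -27 | [5, -27]

[5, -27]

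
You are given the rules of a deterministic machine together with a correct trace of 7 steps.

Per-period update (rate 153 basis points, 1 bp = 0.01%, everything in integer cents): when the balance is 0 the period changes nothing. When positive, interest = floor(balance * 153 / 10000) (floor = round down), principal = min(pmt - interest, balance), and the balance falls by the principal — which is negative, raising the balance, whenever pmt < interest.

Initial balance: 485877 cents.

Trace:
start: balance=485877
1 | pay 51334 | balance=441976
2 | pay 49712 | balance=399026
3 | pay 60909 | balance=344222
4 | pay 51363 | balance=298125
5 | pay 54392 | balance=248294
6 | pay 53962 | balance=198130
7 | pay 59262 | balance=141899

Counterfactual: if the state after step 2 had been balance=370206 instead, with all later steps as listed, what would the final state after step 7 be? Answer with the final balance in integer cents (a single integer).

110805

state after step 2 := balance=370206
3 | pay 60909 | balance=314961
4 | pay 51363 | balance=268416
5 | pay 54392 | balance=218130
6 | pay 53962 | balance=167505
7 | pay 59262 | balance=110805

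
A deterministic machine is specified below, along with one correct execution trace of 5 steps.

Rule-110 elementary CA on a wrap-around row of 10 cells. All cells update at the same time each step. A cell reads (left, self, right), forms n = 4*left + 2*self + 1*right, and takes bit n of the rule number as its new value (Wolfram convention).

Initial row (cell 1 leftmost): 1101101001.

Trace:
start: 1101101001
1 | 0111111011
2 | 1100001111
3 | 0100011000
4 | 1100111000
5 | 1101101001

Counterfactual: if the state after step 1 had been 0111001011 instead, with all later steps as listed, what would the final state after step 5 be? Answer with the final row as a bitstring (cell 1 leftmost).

1100110001

state after step 1 := 0111001011
2 | 1101011111
3 | 0111110000
4 | 1100010000
5 | 1100110001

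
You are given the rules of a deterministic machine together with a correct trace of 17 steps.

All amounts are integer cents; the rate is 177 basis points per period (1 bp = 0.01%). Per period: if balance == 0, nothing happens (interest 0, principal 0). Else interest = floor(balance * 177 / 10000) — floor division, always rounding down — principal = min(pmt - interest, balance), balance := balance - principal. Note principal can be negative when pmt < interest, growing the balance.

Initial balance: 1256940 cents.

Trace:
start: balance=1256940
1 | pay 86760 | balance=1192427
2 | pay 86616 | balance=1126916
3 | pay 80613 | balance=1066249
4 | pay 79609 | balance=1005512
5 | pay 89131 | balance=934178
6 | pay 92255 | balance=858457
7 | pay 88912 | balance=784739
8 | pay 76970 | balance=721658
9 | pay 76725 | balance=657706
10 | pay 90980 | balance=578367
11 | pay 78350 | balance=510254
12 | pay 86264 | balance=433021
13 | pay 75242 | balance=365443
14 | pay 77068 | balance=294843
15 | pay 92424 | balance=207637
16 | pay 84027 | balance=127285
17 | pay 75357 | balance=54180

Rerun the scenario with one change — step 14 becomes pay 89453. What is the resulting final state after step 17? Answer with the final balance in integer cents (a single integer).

(re-executing from step 14 with the substitution; state before step 14: balance=365443)
14 | pay 89453 | balance=282458
15 | pay 92424 | balance=195033
16 | pay 84027 | balance=114458
17 | pay 75357 | balance=41126

41126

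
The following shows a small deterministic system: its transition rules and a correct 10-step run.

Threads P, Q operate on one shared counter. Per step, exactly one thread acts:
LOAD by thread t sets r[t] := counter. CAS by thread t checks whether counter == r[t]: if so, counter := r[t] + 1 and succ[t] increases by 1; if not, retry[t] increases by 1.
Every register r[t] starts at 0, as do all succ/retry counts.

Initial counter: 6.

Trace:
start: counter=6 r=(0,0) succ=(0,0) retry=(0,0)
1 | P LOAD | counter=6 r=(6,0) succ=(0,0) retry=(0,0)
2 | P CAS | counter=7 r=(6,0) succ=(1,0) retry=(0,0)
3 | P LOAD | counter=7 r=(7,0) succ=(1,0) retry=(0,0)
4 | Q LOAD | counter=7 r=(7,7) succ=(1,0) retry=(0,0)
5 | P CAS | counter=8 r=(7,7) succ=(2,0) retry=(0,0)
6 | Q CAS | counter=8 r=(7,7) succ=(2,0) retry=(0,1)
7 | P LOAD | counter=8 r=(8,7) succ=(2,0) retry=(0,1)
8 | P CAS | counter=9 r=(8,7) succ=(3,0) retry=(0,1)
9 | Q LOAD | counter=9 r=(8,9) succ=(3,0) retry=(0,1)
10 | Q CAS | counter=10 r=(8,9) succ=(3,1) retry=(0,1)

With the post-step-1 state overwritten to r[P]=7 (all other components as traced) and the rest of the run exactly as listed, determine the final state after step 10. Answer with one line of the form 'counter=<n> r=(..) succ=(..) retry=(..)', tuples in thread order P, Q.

state after step 1 := counter=6 r=(7,0) succ=(0,0) retry=(0,0)
2 | P CAS | counter=6 r=(7,0) succ=(0,0) retry=(1,0)
3 | P LOAD | counter=6 r=(6,0) succ=(0,0) retry=(1,0)
4 | Q LOAD | counter=6 r=(6,6) succ=(0,0) retry=(1,0)
5 | P CAS | counter=7 r=(6,6) succ=(1,0) retry=(1,0)
6 | Q CAS | counter=7 r=(6,6) succ=(1,0) retry=(1,1)
7 | P LOAD | counter=7 r=(7,6) succ=(1,0) retry=(1,1)
8 | P CAS | counter=8 r=(7,6) succ=(2,0) retry=(1,1)
9 | Q LOAD | counter=8 r=(7,8) succ=(2,0) retry=(1,1)
10 | Q CAS | counter=9 r=(7,8) succ=(2,1) retry=(1,1)

counter=9 r=(7,8) succ=(2,1) retry=(1,1)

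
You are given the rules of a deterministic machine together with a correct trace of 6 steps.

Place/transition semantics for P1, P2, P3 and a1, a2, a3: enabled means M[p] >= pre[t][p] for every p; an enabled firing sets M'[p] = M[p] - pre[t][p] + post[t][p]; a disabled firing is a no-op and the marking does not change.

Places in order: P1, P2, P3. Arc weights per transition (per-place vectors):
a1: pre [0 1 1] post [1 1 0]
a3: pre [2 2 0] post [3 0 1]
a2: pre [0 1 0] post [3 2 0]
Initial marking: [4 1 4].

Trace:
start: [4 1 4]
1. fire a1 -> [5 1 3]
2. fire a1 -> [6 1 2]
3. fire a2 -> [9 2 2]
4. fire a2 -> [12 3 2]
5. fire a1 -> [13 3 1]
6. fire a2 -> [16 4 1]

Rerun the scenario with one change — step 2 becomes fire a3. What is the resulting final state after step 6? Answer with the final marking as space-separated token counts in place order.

(re-executing from step 2 with the substitution; state before step 2: [5 1 3])
2. fire a3 -> [5 1 3]
3. fire a2 -> [8 2 3]
4. fire a2 -> [11 3 3]
5. fire a1 -> [12 3 2]
6. fire a2 -> [15 4 2]

15 4 2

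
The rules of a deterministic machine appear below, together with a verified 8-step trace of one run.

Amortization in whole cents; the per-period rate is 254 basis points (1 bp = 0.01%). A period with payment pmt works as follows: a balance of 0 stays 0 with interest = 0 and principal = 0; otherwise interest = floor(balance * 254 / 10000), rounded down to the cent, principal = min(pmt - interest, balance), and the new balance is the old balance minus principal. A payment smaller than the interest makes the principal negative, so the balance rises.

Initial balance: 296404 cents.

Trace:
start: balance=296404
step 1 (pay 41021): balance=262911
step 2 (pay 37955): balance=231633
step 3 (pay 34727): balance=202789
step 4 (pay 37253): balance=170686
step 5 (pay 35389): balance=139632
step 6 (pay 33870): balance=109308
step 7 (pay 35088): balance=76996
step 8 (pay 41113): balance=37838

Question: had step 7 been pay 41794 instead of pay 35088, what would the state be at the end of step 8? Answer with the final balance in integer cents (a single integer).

30962

(re-executing from step 7 with the substitution; state before step 7: balance=109308)
step 7 (pay 41794): balance=70290
step 8 (pay 41113): balance=30962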